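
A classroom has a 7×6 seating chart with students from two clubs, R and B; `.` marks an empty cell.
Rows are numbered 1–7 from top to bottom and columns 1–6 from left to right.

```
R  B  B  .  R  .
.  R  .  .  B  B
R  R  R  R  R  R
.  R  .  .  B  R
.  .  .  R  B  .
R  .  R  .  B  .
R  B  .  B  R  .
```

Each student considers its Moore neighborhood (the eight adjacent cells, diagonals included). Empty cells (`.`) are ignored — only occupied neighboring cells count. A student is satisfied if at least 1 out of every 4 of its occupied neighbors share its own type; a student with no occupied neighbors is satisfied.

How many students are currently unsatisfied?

Row 1: (1,1)R 1/2 ok · (1,2)B 1/3 ok · (1,3)B 1/2 ok · (1,5)R 0/2 unhappy
Row 2: (2,2)R 4/6 ok · (2,5)B 1/5 unhappy · (2,6)B 1/4 ok
Row 3: (3,1)R 3/3 ok · (3,2)R 4/4 ok · (3,3)R 4/4 ok · (3,4)R 2/4 ok · (3,5)R 3/6 ok · (3,6)R 2/5 ok
Row 4: (4,2)R 3/3 ok · (4,5)B 1/6 unhappy · (4,6)R 2/4 ok
Row 5: (5,4)R 1/4 ok · (5,5)B 2/4 ok
Row 6: (6,1)R 1/2 ok · (6,3)R 1/3 ok · (6,5)B 2/4 ok
Row 7: (7,1)R 1/2 ok · (7,2)B 0/3 unhappy · (7,4)B 1/3 ok · (7,5)R 0/2 unhappy
Unsatisfied: (1,5), (2,5), (4,5), (7,2), (7,5) — 5 in total.

5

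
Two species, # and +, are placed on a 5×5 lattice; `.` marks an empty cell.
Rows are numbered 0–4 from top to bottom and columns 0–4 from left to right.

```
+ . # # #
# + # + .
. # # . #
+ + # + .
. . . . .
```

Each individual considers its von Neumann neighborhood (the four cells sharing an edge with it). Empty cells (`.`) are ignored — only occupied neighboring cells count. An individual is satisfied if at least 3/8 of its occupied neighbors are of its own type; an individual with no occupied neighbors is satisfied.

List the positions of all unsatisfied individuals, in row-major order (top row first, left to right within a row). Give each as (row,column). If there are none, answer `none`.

(0,0), (1,0), (1,1), (1,3), (2,1), (3,1), (3,2), (3,3)

(0,0)+ 0/1 ✗
(0,2)# 2/2 ✓
(0,3)# 2/3 ✓
(0,4)# 1/1 ✓
(1,0)# 0/2 ✗
(1,1)+ 0/3 ✗
(1,2)# 2/4 ✓
(1,3)+ 0/2 ✗
(2,1)# 1/3 ✗
(2,2)# 3/3 ✓
(2,4)# 0/0 ✓
(3,0)+ 1/1 ✓
(3,1)+ 1/3 ✗
(3,2)# 1/3 ✗
(3,3)+ 0/1 ✗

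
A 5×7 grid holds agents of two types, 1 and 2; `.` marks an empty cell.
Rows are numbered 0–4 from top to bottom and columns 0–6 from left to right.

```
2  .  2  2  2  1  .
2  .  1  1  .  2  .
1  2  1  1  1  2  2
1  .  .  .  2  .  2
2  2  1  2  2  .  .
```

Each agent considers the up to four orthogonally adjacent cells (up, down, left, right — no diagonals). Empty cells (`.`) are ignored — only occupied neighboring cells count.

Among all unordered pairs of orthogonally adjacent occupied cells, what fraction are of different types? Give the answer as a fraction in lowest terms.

Scan each occupied cell's neighbors to the right and below so each pair is counted once.
From row 0: 4 unlike of 7 pairs (running 4/7).
From row 1: 1 unlike of 5 pairs (running 5/12).
From row 2: 4 unlike of 9 pairs (running 9/21).
From row 3: 1 unlike of 2 pairs (running 10/23).
From row 4: 2 unlike of 4 pairs (running 12/27).
Total adjacent occupied pairs: 27; unlike-type pairs: 12.
12/27 reduces to 4/9.

4/9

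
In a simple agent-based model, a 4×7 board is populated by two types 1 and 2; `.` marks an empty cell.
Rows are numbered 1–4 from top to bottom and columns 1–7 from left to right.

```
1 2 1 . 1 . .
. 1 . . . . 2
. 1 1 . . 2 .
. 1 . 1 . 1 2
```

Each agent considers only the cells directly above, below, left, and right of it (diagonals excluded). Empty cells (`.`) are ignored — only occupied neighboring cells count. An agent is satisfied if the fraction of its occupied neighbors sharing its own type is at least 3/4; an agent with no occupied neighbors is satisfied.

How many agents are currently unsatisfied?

Row 1: (1,1)1 0/1 unhappy · (1,2)2 0/3 unhappy · (1,3)1 0/1 unhappy · (1,5)1 0/0 ok
Row 2: (2,2)1 1/2 unhappy · (2,7)2 0/0 ok
Row 3: (3,2)1 3/3 ok · (3,3)1 1/1 ok · (3,6)2 0/1 unhappy
Row 4: (4,2)1 1/1 ok · (4,4)1 0/0 ok · (4,6)1 0/2 unhappy · (4,7)2 0/1 unhappy
Unsatisfied: (1,1), (1,2), (1,3), (2,2), (3,6), (4,6), (4,7) — 7 in total.

7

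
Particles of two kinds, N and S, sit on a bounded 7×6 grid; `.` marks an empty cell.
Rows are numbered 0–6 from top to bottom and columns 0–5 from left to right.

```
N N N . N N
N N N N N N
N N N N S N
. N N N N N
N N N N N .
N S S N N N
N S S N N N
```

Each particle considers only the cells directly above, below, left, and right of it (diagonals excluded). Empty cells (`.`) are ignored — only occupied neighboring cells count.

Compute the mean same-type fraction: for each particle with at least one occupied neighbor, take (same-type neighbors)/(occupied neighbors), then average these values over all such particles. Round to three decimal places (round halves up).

(0,0)N 2/2
(0,1)N 3/3
(0,2)N 2/2
(0,4)N 2/2
(0,5)N 2/2
(1,0)N 3/3
(1,1)N 4/4
(1,2)N 4/4
(1,3)N 3/3
(1,4)N 3/4
(1,5)N 3/3
(2,0)N 2/2
(2,1)N 4/4
(2,2)N 4/4
(2,3)N 3/4
(2,4)S 0/4
(2,5)N 2/3
(3,1)N 3/3
(3,2)N 4/4
(3,3)N 4/4
(3,4)N 3/4
(3,5)N 2/2
(4,0)N 2/2
(4,1)N 3/4
(4,2)N 3/4
(4,3)N 4/4
(4,4)N 3/3
(5,0)N 2/3
(5,1)S 2/4
(5,2)S 2/4
(5,3)N 3/4
(5,4)N 4/4
(5,5)N 2/2
(6,0)N 1/2
(6,1)S 2/3
(6,2)S 2/3
(6,3)N 2/3
(6,4)N 3/3
(6,5)N 2/2
Sum over 39 particles: 2/2 + 3/3 + 2/2 + 2/2 + 2/2 + 3/3 + 4/4 + 4/4 + 3/3 + 3/4 + 3/3 + 2/2 + 4/4 + 4/4 + 3/4 + 0/4 + 2/3 + 3/3 + 4/4 + 4/4 + 3/4 + 2/2 + 2/2 + 3/4 + 3/4 + 4/4 + 3/3 + 2/3 + 2/4 + 2/4 + 3/4 + 4/4 + 2/2 + 1/2 + 2/3 + 2/3 + 2/3 + 3/3 + 2/2 = 100/3; mean = 100/3 ÷ 39 = 100/117 = 0.854700… → 0.855.

0.855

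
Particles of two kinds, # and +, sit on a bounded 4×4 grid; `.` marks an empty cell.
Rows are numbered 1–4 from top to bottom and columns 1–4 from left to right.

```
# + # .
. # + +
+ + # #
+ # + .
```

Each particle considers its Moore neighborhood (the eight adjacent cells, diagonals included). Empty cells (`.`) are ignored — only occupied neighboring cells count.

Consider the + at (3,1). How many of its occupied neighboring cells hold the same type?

2

Occupied neighbors of (3,1): (2,2)=#, (3,2)=+, (4,1)=+, (4,2)=#.
Same type (+): 2 of 4.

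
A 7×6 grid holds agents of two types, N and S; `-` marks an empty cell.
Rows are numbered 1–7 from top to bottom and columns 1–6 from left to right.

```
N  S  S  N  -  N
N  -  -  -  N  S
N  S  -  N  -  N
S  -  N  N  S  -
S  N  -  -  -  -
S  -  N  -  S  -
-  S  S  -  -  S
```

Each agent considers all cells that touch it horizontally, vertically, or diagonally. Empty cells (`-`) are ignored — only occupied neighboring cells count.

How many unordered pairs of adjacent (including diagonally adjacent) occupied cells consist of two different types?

Scan each occupied cell's neighbors to the right and below (and the two forward diagonals) so each pair is counted once.
Row 1: N(1,1)–S(1,2)≠ N(1,1)–N(2,1)= S(1,2)–S(1,3)= S(1,2)–N(2,1)≠ S(1,3)–N(1,4)≠ N(1,4)–N(2,5)= N(1,6)–S(2,6)≠ N(1,6)–N(2,5)=  → 4/8 unlike.
Row 2: N(2,1)–N(3,1)= N(2,1)–S(3,2)≠ N(2,5)–S(2,6)≠ N(2,5)–N(3,6)= N(2,5)–N(3,4)= S(2,6)–N(3,6)≠  → 3/6 unlike.
Row 3: N(3,1)–S(3,2)≠ N(3,1)–S(4,1)≠ S(3,2)–N(4,3)≠ S(3,2)–S(4,1)= N(3,4)–N(4,4)= N(3,4)–S(4,5)≠ N(3,4)–N(4,3)= N(3,6)–S(4,5)≠  → 5/8 unlike.
Row 4: S(4,1)–S(5,1)= S(4,1)–N(5,2)≠ N(4,3)–N(4,4)= N(4,3)–N(5,2)= N(4,4)–S(4,5)≠  → 2/5 unlike.
Row 5: S(5,1)–N(5,2)≠ S(5,1)–S(6,1)= N(5,2)–N(6,3)= N(5,2)–S(6,1)≠  → 2/4 unlike.
Row 6: S(6,1)–S(7,2)= N(6,3)–S(7,3)≠ N(6,3)–S(7,2)≠ S(6,5)–S(7,6)=  → 2/4 unlike.
Row 7: S(7,2)–S(7,3)=  → 0/1 unlike.
Total adjacent occupied pairs: 36; unlike-type pairs: 18.

18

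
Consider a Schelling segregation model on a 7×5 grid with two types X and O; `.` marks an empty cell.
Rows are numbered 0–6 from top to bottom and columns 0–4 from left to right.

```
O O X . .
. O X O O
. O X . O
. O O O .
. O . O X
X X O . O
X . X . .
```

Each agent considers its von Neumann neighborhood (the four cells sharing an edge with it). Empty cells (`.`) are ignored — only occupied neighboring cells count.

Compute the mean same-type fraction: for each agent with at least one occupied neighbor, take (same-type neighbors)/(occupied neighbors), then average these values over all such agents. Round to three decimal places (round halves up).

Row 0: (0,0)O 1/1 · (0,1)O 2/3 · (0,2)X 1/2
Row 1: (1,1)O 2/3 · (1,2)X 2/4 · (1,3)O 1/2 · (1,4)O 2/2
Row 2: (2,1)O 2/3 · (2,2)X 1/3 · (2,4)O 1/1
Row 3: (3,1)O 3/3 · (3,2)O 2/3 · (3,3)O 2/2
Row 4: (4,1)O 1/2 · (4,3)O 1/2 · (4,4)X 0/2
Row 5: (5,0)X 2/2 · (5,1)X 1/3 · (5,2)O 0/2 · (5,4)O 0/1
Row 6: (6,0)X 1/1 · (6,2)X 0/1
Sum over 22 agents: 1/1 + 2/3 + 1/2 + 2/3 + 2/4 + 1/2 + 2/2 + 2/3 + 1/3 + 1/1 + 3/3 + 2/3 + 2/2 + 1/2 + 1/2 + 0/2 + 2/2 + 1/3 + 0/2 + 0/1 + 1/1 + 0/1 = 77/6; mean = 77/6 ÷ 22 = 7/12 = 0.583333… → 0.583.

0.583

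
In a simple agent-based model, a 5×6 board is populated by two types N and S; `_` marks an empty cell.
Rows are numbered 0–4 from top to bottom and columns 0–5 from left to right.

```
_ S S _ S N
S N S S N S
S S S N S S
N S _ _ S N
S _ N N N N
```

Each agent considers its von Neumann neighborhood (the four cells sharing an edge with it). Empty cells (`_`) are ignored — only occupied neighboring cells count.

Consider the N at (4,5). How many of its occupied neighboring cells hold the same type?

2

Occupied neighbors of (4,5): (3,5)=N, (4,4)=N.
Same type (N): 2 of 2.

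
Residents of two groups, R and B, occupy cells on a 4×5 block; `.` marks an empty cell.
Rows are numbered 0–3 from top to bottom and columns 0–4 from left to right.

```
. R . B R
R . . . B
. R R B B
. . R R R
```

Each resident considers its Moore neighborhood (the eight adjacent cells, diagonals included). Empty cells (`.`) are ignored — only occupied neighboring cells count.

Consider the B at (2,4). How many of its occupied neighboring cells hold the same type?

Occupied neighbors of (2,4): (1,4)=B, (2,3)=B, (3,3)=R, (3,4)=R.
Same type (B): 2 of 4.

2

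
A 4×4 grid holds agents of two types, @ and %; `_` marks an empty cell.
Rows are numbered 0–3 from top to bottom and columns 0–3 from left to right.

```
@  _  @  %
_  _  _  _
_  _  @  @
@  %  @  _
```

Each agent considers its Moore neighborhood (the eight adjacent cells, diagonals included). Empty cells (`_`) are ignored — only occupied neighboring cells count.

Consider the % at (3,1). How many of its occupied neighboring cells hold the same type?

0

Occupied neighbors of (3,1): (2,2)=@, (3,0)=@, (3,2)=@.
Same type (%): 0 of 3.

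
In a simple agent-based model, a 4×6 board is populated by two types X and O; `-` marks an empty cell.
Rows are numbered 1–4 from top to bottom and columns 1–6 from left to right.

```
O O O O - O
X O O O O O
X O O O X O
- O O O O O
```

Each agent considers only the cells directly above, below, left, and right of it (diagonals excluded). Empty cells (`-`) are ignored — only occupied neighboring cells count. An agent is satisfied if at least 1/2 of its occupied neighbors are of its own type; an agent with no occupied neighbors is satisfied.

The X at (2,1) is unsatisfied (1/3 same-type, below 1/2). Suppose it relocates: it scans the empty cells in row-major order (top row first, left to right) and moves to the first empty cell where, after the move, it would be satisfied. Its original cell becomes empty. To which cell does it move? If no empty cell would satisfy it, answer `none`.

Vacating (2,1). Empty cells in order:
  (1,5): 0/3 same-type → still unsatisfied.
  (4,1): 1/2 same-type → satisfied — stop here.

(4,1)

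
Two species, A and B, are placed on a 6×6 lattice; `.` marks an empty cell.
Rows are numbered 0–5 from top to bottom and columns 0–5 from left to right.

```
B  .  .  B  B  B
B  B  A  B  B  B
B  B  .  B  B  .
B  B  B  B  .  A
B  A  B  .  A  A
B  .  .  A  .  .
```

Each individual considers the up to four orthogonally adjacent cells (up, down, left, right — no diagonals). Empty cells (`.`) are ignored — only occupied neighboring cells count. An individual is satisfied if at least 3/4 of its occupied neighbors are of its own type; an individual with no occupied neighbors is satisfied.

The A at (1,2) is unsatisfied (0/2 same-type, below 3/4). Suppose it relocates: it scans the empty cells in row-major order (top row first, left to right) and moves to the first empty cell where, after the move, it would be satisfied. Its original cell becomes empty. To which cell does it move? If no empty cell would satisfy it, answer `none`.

(5,4)

Vacating (1,2). Empty cells in order:
  (0,1): 0/2 same-type → still unsatisfied.
  (0,2): 0/1 same-type → still unsatisfied.
  (2,2): 0/3 same-type → still unsatisfied.
  (2,5): 1/3 same-type → still unsatisfied.
  (3,4): 2/4 same-type → still unsatisfied.
  (4,3): 2/4 same-type → still unsatisfied.
  (5,1): 1/2 same-type → still unsatisfied.
  (5,2): 1/2 same-type → still unsatisfied.
  (5,4): 2/2 same-type → satisfied — stop here.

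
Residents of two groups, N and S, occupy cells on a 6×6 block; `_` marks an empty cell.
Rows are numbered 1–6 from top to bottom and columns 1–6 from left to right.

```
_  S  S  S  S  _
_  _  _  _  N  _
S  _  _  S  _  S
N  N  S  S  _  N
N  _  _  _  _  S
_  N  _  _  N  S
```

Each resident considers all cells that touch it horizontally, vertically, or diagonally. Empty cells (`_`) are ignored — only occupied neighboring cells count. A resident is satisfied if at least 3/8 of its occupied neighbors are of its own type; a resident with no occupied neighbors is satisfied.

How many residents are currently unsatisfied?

Row 1: (1,2)S 1/1 satisfied · (1,3)S 2/2 satisfied · (1,4)S 2/3 satisfied · (1,5)S 1/2 satisfied
Row 2: (2,5)N 0/4 not
Row 3: (3,1)S 0/2 not · (3,4)S 2/3 satisfied · (3,6)S 0/2 not
Row 4: (4,1)N 2/3 satisfied · (4,2)N 2/4 satisfied · (4,3)S 2/3 satisfied · (4,4)S 2/2 satisfied · (4,6)N 0/2 not
Row 5: (5,1)N 3/3 satisfied · (5,6)S 1/3 not
Row 6: (6,2)N 1/1 satisfied · (6,5)N 0/2 not · (6,6)S 1/2 satisfied
Unsatisfied: (2,5), (3,1), (3,6), (4,6), (5,6), (6,5) — 6 in total.

6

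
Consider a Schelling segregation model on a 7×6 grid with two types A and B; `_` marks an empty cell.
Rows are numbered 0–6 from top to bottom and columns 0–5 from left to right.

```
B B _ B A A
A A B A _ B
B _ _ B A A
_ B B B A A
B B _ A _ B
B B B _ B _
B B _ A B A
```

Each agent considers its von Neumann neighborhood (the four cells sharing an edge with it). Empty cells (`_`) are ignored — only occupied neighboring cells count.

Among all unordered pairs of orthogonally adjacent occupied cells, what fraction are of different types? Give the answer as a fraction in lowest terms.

4/9

Scan each occupied cell's neighbors to the right and below so each pair is counted once.
From row 0: 5 unlike of 7 pairs (running 5/7).
From row 1: 5 unlike of 6 pairs (running 10/13).
From row 2: 1 unlike of 5 pairs (running 11/18).
From row 3: 3 unlike of 7 pairs (running 14/25).
From row 4: 0 unlike of 3 pairs (running 14/28).
From row 5: 0 unlike of 5 pairs (running 14/33).
From row 6: 2 unlike of 3 pairs (running 16/36).
Total adjacent occupied pairs: 36; unlike-type pairs: 16.
16/36 reduces to 4/9.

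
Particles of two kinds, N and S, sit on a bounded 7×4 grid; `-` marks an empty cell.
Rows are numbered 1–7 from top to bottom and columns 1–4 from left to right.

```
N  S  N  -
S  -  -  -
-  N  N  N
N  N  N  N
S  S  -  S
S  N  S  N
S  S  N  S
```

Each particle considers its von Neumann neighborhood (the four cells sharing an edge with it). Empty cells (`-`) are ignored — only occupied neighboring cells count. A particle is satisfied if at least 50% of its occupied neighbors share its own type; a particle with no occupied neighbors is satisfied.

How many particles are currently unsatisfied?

12

(1,1)N 0/2 unhappy
(1,2)S 0/2 unhappy
(1,3)N 0/1 unhappy
(2,1)S 0/1 unhappy
(3,2)N 2/2 ok
(3,3)N 3/3 ok
(3,4)N 2/2 ok
(4,1)N 1/2 ok
(4,2)N 3/4 ok
(4,3)N 3/3 ok
(4,4)N 2/3 ok
(5,1)S 2/3 ok
(5,2)S 1/3 unhappy
(5,4)S 0/2 unhappy
(6,1)S 2/3 ok
(6,2)N 0/4 unhappy
(6,3)S 0/3 unhappy
(6,4)N 0/3 unhappy
(7,1)S 2/2 ok
(7,2)S 1/3 unhappy
(7,3)N 0/3 unhappy
(7,4)S 0/2 unhappy
Unsatisfied: (1,1), (1,2), (1,3), (2,1), (5,2), (5,4), (6,2), (6,3), (6,4), (7,2), (7,3), (7,4) — 12 in total.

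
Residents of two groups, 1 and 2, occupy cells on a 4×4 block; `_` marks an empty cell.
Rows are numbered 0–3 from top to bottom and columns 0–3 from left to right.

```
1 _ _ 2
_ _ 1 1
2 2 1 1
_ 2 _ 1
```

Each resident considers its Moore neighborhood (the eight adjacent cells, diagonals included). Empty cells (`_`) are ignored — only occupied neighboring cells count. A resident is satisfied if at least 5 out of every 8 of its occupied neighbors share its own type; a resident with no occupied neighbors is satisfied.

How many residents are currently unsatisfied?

3

(0,0)1 0/0 ok
(0,3)2 0/2 unhappy
(1,2)1 3/5 unhappy
(1,3)1 3/4 ok
(2,0)2 2/2 ok
(2,1)2 2/4 unhappy
(2,2)1 4/6 ok
(2,3)1 4/4 ok
(3,1)2 2/3 ok
(3,3)1 2/2 ok
Unsatisfied: (0,3), (1,2), (2,1) — 3 in total.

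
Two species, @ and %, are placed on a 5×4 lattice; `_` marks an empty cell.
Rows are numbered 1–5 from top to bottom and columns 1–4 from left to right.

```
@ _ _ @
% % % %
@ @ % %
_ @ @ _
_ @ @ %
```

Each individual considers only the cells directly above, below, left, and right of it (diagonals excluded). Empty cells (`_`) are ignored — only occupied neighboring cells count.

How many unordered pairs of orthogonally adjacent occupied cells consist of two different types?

Scan each occupied cell's neighbors to the right and below so each pair is counted once.
Row 1: @(1,1)–%(2,1)≠ @(1,4)–%(2,4)≠  → 2/2 unlike.
Row 2: %(2,1)–%(2,2)= %(2,1)–@(3,1)≠ %(2,2)–%(2,3)= %(2,2)–@(3,2)≠ %(2,3)–%(2,4)= %(2,3)–%(3,3)= %(2,4)–%(3,4)=  → 2/7 unlike.
Row 3: @(3,1)–@(3,2)= @(3,2)–%(3,3)≠ @(3,2)–@(4,2)= %(3,3)–%(3,4)= %(3,3)–@(4,3)≠  → 2/5 unlike.
Row 4: @(4,2)–@(4,3)= @(4,2)–@(5,2)= @(4,3)–@(5,3)=  → 0/3 unlike.
Row 5: @(5,2)–@(5,3)= @(5,3)–%(5,4)≠  → 1/2 unlike.
Total adjacent occupied pairs: 19; unlike-type pairs: 7.

7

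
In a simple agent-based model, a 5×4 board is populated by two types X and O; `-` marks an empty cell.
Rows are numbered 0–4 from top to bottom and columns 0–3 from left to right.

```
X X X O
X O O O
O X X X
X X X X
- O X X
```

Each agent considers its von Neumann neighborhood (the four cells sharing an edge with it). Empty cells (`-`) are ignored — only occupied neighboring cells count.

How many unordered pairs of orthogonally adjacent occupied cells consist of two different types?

12

Scan each occupied cell's neighbors to the right and below so each pair is counted once.
Row 0: X(0,0)–X(0,1)= X(0,0)–X(1,0)= X(0,1)–X(0,2)= X(0,1)–O(1,1)≠ X(0,2)–O(0,3)≠ X(0,2)–O(1,2)≠ O(0,3)–O(1,3)=  → 3/7 unlike.
Row 1: X(1,0)–O(1,1)≠ X(1,0)–O(2,0)≠ O(1,1)–O(1,2)= O(1,1)–X(2,1)≠ O(1,2)–O(1,3)= O(1,2)–X(2,2)≠ O(1,3)–X(2,3)≠  → 5/7 unlike.
Row 2: O(2,0)–X(2,1)≠ O(2,0)–X(3,0)≠ X(2,1)–X(2,2)= X(2,1)–X(3,1)= X(2,2)–X(2,3)= X(2,2)–X(3,2)= X(2,3)–X(3,3)=  → 2/7 unlike.
Row 3: X(3,0)–X(3,1)= X(3,1)–X(3,2)= X(3,1)–O(4,1)≠ X(3,2)–X(3,3)= X(3,2)–X(4,2)= X(3,3)–X(4,3)=  → 1/6 unlike.
Row 4: O(4,1)–X(4,2)≠ X(4,2)–X(4,3)=  → 1/2 unlike.
Total adjacent occupied pairs: 29; unlike-type pairs: 12.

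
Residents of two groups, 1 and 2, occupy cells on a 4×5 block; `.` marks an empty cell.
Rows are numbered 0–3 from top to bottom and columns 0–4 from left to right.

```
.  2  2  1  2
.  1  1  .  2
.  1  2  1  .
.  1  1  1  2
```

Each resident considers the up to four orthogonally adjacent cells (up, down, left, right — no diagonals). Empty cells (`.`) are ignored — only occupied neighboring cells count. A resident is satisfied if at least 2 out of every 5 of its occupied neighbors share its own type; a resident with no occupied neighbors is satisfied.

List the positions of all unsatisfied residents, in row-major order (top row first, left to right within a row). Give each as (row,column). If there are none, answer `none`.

Row 0: (0,1)2 1/2 ✓ · (0,2)2 1/3 ✗ · (0,3)1 0/2 ✗ · (0,4)2 1/2 ✓
Row 1: (1,1)1 2/3 ✓ · (1,2)1 1/3 ✗ · (1,4)2 1/1 ✓
Row 2: (2,1)1 2/3 ✓ · (2,2)2 0/4 ✗ · (2,3)1 1/2 ✓
Row 3: (3,1)1 2/2 ✓ · (3,2)1 2/3 ✓ · (3,3)1 2/3 ✓ · (3,4)2 0/1 ✗

(0,2), (0,3), (1,2), (2,2), (3,4)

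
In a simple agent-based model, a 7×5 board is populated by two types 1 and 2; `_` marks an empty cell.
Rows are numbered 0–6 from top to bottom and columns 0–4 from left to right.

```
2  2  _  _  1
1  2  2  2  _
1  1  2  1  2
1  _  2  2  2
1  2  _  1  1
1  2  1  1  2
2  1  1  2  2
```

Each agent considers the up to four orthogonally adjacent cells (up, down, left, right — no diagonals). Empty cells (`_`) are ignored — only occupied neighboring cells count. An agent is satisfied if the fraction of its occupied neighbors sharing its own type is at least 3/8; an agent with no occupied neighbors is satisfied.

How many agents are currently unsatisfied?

10

Row 0: (0,0)2 1/2 satisfied · (0,1)2 2/2 satisfied · (0,4)1 0/0 satisfied
Row 1: (1,0)1 1/3 not · (1,1)2 2/4 satisfied · (1,2)2 3/3 satisfied · (1,3)2 1/2 satisfied
Row 2: (2,0)1 3/3 satisfied · (2,1)1 1/3 not · (2,2)2 2/4 satisfied · (2,3)1 0/4 not · (2,4)2 1/2 satisfied
Row 3: (3,0)1 2/2 satisfied · (3,2)2 2/2 satisfied · (3,3)2 2/4 satisfied · (3,4)2 2/3 satisfied
Row 4: (4,0)1 2/3 satisfied · (4,1)2 1/2 satisfied · (4,3)1 2/3 satisfied · (4,4)1 1/3 not
Row 5: (5,0)1 1/3 not · (5,1)2 1/4 not · (5,2)1 2/3 satisfied · (5,3)1 2/4 satisfied · (5,4)2 1/3 not
Row 6: (6,0)2 0/2 not · (6,1)1 1/3 not · (6,2)1 2/3 satisfied · (6,3)2 1/3 not · (6,4)2 2/2 satisfied
Unsatisfied: (1,0), (2,1), (2,3), (4,4), (5,0), (5,1), (5,4), (6,0), (6,1), (6,3) — 10 in total.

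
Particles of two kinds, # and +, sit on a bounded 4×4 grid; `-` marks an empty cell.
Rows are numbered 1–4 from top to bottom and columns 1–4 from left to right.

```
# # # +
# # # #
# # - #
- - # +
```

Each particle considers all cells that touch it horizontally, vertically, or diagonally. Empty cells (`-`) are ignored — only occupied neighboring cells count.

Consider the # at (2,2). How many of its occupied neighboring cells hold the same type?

7

Occupied neighbors of (2,2): (1,1)=#, (1,2)=#, (1,3)=#, (2,1)=#, (2,3)=#, (3,1)=#, (3,2)=#.
Same type (#): 7 of 7.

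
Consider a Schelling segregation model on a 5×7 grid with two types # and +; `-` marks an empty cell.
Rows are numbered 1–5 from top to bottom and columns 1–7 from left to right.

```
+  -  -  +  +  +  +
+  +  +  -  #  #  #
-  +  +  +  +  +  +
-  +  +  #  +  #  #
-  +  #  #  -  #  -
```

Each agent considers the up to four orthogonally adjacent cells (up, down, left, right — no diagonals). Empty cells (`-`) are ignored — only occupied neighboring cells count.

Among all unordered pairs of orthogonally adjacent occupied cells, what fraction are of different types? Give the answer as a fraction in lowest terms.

7/19

Scan each occupied cell's neighbors to the right and below so each pair is counted once.
From row 1: 3 unlike of 7 pairs (running 3/7).
From row 2: 3 unlike of 9 pairs (running 6/16).
From row 3: 3 unlike of 11 pairs (running 9/27).
From row 4: 4 unlike of 9 pairs (running 13/36).
From row 5: 1 unlike of 2 pairs (running 14/38).
Total adjacent occupied pairs: 38; unlike-type pairs: 14.
14/38 reduces to 7/19.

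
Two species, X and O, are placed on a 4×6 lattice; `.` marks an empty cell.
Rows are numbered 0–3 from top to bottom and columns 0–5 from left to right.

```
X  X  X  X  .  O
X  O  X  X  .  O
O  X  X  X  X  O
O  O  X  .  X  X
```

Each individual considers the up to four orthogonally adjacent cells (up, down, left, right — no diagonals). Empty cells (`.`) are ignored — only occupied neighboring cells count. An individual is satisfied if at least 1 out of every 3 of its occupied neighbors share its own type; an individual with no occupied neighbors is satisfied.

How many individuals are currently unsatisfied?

2

(0,0)X 2/2 ✓
(0,1)X 2/3 ✓
(0,2)X 3/3 ✓
(0,3)X 2/2 ✓
(0,5)O 1/1 ✓
(1,0)X 1/3 ✓
(1,1)O 0/4 ✗
(1,2)X 3/4 ✓
(1,3)X 3/3 ✓
(1,5)O 2/2 ✓
(2,0)O 1/3 ✓
(2,1)X 1/4 ✗
(2,2)X 4/4 ✓
(2,3)X 3/3 ✓
(2,4)X 2/3 ✓
(2,5)O 1/3 ✓
(3,0)O 2/2 ✓
(3,1)O 1/3 ✓
(3,2)X 1/2 ✓
(3,4)X 2/2 ✓
(3,5)X 1/2 ✓
Unsatisfied: (1,1), (2,1) — 2 in total.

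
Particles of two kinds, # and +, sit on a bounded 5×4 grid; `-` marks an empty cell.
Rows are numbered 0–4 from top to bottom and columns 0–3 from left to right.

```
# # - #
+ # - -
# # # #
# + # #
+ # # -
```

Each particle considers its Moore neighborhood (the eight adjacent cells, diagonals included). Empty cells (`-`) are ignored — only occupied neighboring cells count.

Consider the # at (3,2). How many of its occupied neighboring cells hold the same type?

Occupied neighbors of (3,2): (2,1)=#, (2,2)=#, (2,3)=#, (3,1)=+, (3,3)=#, (4,1)=#, (4,2)=#.
Same type (#): 6 of 7.

6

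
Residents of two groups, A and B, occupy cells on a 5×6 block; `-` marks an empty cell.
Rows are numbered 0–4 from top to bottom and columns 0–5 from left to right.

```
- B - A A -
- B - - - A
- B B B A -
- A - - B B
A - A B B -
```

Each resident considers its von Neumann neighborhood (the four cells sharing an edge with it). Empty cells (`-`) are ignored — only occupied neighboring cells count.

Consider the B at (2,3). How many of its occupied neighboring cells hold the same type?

Occupied neighbors of (2,3): (2,2)=B, (2,4)=A.
Same type (B): 1 of 2.

1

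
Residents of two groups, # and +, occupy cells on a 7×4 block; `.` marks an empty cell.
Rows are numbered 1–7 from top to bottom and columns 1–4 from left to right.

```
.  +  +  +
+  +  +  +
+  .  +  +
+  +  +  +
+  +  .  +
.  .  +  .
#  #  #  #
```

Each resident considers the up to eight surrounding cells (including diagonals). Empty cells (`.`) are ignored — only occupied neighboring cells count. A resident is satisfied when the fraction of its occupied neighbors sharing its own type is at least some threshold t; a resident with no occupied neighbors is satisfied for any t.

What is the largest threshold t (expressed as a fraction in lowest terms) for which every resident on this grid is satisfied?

Row 1: (1,2)+ 4/4 · (1,3)+ 5/5 · (1,4)+ 3/3
Row 2: (2,1)+ 3/3 · (2,2)+ 6/6 · (2,3)+ 7/7 · (2,4)+ 5/5
Row 3: (3,1)+ 4/4 · (3,3)+ 7/7 · (3,4)+ 5/5
Row 4: (4,1)+ 4/4 · (4,2)+ 6/6 · (4,3)+ 6/6 · (4,4)+ 4/4
Row 5: (5,1)+ 3/3 · (5,2)+ 5/5 · (5,4)+ 3/3
Row 6: (6,3)+ 2/5
Row 7: (7,1)# 1/1 · (7,2)# 2/3 · (7,3)# 2/3 · (7,4)# 1/2
The smallest same-type fraction is 2/5 at (6,3), which reduces to 2/5. Any threshold above that leaves this resident unsatisfied.

2/5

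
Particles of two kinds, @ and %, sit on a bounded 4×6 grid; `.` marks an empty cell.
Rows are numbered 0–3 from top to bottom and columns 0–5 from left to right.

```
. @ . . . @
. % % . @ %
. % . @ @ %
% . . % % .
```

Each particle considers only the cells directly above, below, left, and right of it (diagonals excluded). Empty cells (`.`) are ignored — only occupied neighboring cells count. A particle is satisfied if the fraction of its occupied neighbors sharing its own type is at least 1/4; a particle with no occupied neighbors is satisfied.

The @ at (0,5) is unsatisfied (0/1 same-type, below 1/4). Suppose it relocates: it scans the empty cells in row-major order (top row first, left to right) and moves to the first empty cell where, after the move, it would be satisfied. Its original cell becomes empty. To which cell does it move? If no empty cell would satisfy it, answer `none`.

Vacating (0,5). Empty cells in order:
  (0,0): 1/1 same-type → satisfied — stop here.

(0,0)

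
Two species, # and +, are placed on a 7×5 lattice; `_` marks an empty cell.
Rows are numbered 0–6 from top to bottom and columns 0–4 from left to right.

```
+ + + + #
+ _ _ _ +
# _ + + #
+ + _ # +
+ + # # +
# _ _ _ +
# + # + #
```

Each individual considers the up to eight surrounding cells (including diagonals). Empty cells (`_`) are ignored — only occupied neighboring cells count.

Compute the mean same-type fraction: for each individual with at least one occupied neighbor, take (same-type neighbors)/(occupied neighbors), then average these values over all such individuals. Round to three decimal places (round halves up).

Row 0: (0,0)+ 2/2 · (0,1)+ 3/3 · (0,2)+ 2/2 · (0,3)+ 2/3 · (0,4)# 0/2
Row 1: (1,0)+ 2/3 · (1,4)+ 2/4
Row 2: (2,0)# 0/3 · (2,2)+ 2/3 · (2,3)+ 3/5 · (2,4)# 1/4
Row 3: (3,0)+ 3/4 · (3,1)+ 4/6 · (3,3)# 3/7 · (3,4)+ 2/5
Row 4: (4,0)+ 3/4 · (4,1)+ 3/5 · (4,2)# 2/4 · (4,3)# 2/5 · (4,4)+ 2/4
Row 5: (5,0)# 1/4 · (5,4)+ 2/4
Row 6: (6,0)# 1/2 · (6,1)+ 0/3 · (6,2)# 0/2 · (6,3)+ 1/3 · (6,4)# 0/2
Sum over 27 individuals: 2/2 + 3/3 + 2/2 + 2/3 + 0/2 + 2/3 + 2/4 + 0/3 + 2/3 + 3/5 + 1/4 + 3/4 + 4/6 + 3/7 + 2/5 + 3/4 + 3/5 + 2/4 + 2/5 + 2/4 + 1/4 + 2/4 + 1/2 + 0/3 + 0/2 + 1/3 + 0/2 = 181/14; mean = 181/14 ÷ 27 = 181/378 = 0.478835… → 0.479.

0.479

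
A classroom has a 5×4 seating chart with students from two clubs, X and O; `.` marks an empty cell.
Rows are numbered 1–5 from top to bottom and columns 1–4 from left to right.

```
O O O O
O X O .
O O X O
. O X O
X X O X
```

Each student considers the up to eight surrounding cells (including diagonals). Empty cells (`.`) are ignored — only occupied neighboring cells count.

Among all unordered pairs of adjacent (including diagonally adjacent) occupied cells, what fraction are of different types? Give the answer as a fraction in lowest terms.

22/45

Scan each occupied cell's neighbors to the right and below (and the two forward diagonals) so each pair is counted once.
Row 1: O(1,1)–O(1,2)= O(1,1)–O(2,1)= O(1,1)–X(2,2)≠ O(1,2)–O(1,3)= O(1,2)–X(2,2)≠ O(1,2)–O(2,3)= O(1,2)–O(2,1)= O(1,3)–O(1,4)= O(1,3)–O(2,3)= O(1,3)–X(2,2)≠ O(1,4)–O(2,3)=  → 3/11 unlike.
Row 2: O(2,1)–X(2,2)≠ O(2,1)–O(3,1)= O(2,1)–O(3,2)= X(2,2)–O(2,3)≠ X(2,2)–O(3,2)≠ X(2,2)–X(3,3)= X(2,2)–O(3,1)≠ O(2,3)–X(3,3)≠ O(2,3)–O(3,4)= O(2,3)–O(3,2)=  → 5/10 unlike.
Row 3: O(3,1)–O(3,2)= O(3,1)–O(4,2)= O(3,2)–X(3,3)≠ O(3,2)–O(4,2)= O(3,2)–X(4,3)≠ X(3,3)–O(3,4)≠ X(3,3)–X(4,3)= X(3,3)–O(4,4)≠ X(3,3)–O(4,2)≠ O(3,4)–O(4,4)= O(3,4)–X(4,3)≠  → 6/11 unlike.
Row 4: O(4,2)–X(4,3)≠ O(4,2)–X(5,2)≠ O(4,2)–O(5,3)= O(4,2)–X(5,1)≠ X(4,3)–O(4,4)≠ X(4,3)–O(5,3)≠ X(4,3)–X(5,4)= X(4,3)–X(5,2)= O(4,4)–X(5,4)≠ O(4,4)–O(5,3)=  → 6/10 unlike.
Row 5: X(5,1)–X(5,2)= X(5,2)–O(5,3)≠ O(5,3)–X(5,4)≠  → 2/3 unlike.
Total adjacent occupied pairs: 45; unlike-type pairs: 22.
22/45 is already in lowest terms.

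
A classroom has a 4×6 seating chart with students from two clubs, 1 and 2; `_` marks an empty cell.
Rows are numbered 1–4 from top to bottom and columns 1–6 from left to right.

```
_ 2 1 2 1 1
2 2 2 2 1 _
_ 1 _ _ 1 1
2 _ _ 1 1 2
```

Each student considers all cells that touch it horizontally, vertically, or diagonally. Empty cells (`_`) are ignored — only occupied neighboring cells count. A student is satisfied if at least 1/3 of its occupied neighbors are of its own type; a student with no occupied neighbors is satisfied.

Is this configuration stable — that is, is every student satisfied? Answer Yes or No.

Row 1: (1,2)2 3/4 satisfied · (1,3)1 0/5 not · (1,4)2 2/5 satisfied · (1,5)1 2/4 satisfied · (1,6)1 2/2 satisfied
Row 2: (2,1)2 2/3 satisfied · (2,2)2 3/5 satisfied · (2,3)2 4/6 satisfied · (2,4)2 2/6 satisfied · (2,5)1 4/6 satisfied
Row 3: (3,2)1 0/4 not · (3,5)1 4/6 satisfied · (3,6)1 3/4 satisfied
Row 4: (4,1)2 0/1 not · (4,4)1 2/2 satisfied · (4,5)1 3/4 satisfied · (4,6)2 0/3 not
For instance (1,3) has only 0/5 same-type neighbors, below 1/3.

No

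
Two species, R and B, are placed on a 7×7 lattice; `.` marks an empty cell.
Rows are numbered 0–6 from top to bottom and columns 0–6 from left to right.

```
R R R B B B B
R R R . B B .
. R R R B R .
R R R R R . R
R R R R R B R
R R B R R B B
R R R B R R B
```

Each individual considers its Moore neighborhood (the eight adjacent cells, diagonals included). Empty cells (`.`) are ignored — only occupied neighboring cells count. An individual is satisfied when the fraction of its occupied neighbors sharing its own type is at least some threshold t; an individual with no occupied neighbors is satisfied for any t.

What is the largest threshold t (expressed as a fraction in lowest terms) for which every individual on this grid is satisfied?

Row 0: (0,0)R 3/3 · (0,1)R 5/5 · (0,2)R 3/4 · (0,3)B 2/4 · (0,4)B 4/4 · (0,5)B 4/4 · (0,6)B 2/2
Row 1: (1,0)R 4/4 · (1,1)R 7/7 · (1,2)R 6/7 · (1,4)B 5/7 · (1,5)B 5/6
Row 2: (2,1)R 7/7 · (2,2)R 7/7 · (2,3)R 5/7 · (2,4)B 2/6 · (2,5)R 2/5
Row 3: (3,0)R 4/4 · (3,1)R 7/7 · (3,2)R 8/8 · (3,3)R 7/8 · (3,4)R 5/7 · (3,6)R 2/3
Row 4: (4,0)R 5/5 · (4,1)R 7/8 · (4,2)R 7/8 · (4,3)R 7/8 · (4,4)R 5/7 · (4,5)B 2/7 · (4,6)R 1/4
Row 5: (5,0)R 5/5 · (5,1)R 7/8 · (5,2)B 1/8 · (5,3)R 6/8 · (5,4)R 5/8 · (5,5)B 3/8 · (5,6)B 3/5
Row 6: (6,0)R 3/3 · (6,1)R 4/5 · (6,2)R 3/5 · (6,3)B 1/5 · (6,4)R 3/5 · (6,5)R 2/5 · (6,6)B 2/3
The smallest same-type fraction is 1/8 at (5,2), which reduces to 1/8. Any threshold above that leaves this individual unsatisfied.

1/8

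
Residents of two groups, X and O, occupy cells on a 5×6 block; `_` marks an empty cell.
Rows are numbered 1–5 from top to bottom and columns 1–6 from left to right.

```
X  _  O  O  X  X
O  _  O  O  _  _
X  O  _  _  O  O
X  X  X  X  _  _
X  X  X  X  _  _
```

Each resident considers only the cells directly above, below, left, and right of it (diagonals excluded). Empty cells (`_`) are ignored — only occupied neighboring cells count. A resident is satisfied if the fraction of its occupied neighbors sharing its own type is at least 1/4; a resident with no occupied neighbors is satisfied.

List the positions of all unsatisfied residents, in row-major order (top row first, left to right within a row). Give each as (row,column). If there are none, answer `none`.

(1,1)X 0/1 unhappy
(1,3)O 2/2 ok
(1,4)O 2/3 ok
(1,5)X 1/2 ok
(1,6)X 1/1 ok
(2,1)O 0/2 unhappy
(2,3)O 2/2 ok
(2,4)O 2/2 ok
(3,1)X 1/3 ok
(3,2)O 0/2 unhappy
(3,5)O 1/1 ok
(3,6)O 1/1 ok
(4,1)X 3/3 ok
(4,2)X 3/4 ok
(4,3)X 3/3 ok
(4,4)X 2/2 ok
(5,1)X 2/2 ok
(5,2)X 3/3 ok
(5,3)X 3/3 ok
(5,4)X 2/2 ok

(1,1), (2,1), (3,2)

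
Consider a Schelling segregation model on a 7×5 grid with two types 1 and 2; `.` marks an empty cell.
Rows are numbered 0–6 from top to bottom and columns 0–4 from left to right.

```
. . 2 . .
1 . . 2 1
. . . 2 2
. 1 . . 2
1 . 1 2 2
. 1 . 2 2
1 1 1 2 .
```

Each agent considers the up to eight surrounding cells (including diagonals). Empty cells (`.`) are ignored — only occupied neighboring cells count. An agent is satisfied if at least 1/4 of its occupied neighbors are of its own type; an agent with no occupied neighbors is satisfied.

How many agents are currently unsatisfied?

1

(0,2)2 1/1 ✓
(1,0)1 0/0 ✓
(1,3)2 3/4 ✓
(1,4)1 0/3 ✗
(2,3)2 3/4 ✓
(2,4)2 3/4 ✓
(3,1)1 2/2 ✓
(3,4)2 4/4 ✓
(4,0)1 2/2 ✓
(4,2)1 2/4 ✓
(4,3)2 4/5 ✓
(4,4)2 4/4 ✓
(5,1)1 5/5 ✓
(5,3)2 4/6 ✓
(5,4)2 4/4 ✓
(6,0)1 2/2 ✓
(6,1)1 3/3 ✓
(6,2)1 2/4 ✓
(6,3)2 2/3 ✓
Unsatisfied: (1,4) — 1 in total.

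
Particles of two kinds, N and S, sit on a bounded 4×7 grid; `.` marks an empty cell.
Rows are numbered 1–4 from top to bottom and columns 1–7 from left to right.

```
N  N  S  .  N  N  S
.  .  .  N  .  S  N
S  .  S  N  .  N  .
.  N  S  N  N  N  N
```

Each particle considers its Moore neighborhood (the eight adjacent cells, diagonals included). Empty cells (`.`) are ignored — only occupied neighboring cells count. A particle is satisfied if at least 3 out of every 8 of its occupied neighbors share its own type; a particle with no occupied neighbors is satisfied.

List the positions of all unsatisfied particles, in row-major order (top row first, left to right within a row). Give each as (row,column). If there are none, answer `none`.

(1,3), (1,7), (2,6), (3,1), (3,3), (4,2), (4,3)

(1,1)N 1/1 ok
(1,2)N 1/2 ok
(1,3)S 0/2 unhappy
(1,5)N 2/3 ok
(1,6)N 2/4 ok
(1,7)S 1/3 unhappy
(2,4)N 2/4 ok
(2,6)S 1/5 unhappy
(2,7)N 2/4 ok
(3,1)S 0/1 unhappy
(3,3)S 1/5 unhappy
(3,4)N 3/5 ok
(3,6)N 4/5 ok
(4,2)N 0/3 unhappy
(4,3)S 1/4 unhappy
(4,4)N 2/4 ok
(4,5)N 4/4 ok
(4,6)N 3/3 ok
(4,7)N 2/2 ok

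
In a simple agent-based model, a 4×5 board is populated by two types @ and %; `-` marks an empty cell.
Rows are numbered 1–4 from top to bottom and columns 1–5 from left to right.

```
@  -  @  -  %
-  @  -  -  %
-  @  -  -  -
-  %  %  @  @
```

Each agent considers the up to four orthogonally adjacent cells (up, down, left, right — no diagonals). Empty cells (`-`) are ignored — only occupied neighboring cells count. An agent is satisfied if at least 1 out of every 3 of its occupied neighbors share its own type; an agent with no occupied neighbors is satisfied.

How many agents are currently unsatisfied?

0

Row 1: (1,1)@ 0/0 satisfied · (1,3)@ 0/0 satisfied · (1,5)% 1/1 satisfied
Row 2: (2,2)@ 1/1 satisfied · (2,5)% 1/1 satisfied
Row 3: (3,2)@ 1/2 satisfied
Row 4: (4,2)% 1/2 satisfied · (4,3)% 1/2 satisfied · (4,4)@ 1/2 satisfied · (4,5)@ 1/1 satisfied
Every one meets the threshold.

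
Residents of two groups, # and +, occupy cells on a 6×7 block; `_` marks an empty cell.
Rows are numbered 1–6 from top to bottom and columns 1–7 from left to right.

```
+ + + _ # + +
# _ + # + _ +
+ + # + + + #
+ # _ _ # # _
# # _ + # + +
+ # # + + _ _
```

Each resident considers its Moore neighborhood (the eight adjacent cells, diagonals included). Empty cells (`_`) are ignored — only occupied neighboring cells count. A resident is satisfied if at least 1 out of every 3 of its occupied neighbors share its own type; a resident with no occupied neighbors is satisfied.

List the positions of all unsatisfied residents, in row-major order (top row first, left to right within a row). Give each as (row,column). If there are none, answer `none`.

(2,1), (2,4), (4,5), (6,1)

Row 1: (1,1)+ 1/2 ok · (1,2)+ 3/4 ok · (1,3)+ 2/3 ok · (1,5)# 1/3 ok · (1,6)+ 3/4 ok · (1,7)+ 2/2 ok
Row 2: (2,1)# 0/4 unhappy · (2,3)+ 4/6 ok · (2,4)# 2/7 unhappy · (2,5)+ 4/6 ok · (2,7)+ 3/4 ok
Row 3: (3,1)+ 2/4 ok · (3,2)+ 3/6 ok · (3,3)# 2/5 ok · (3,4)+ 3/6 ok · (3,5)+ 3/6 ok · (3,6)+ 3/6 ok · (3,7)# 1/3 ok
Row 4: (4,1)+ 2/5 ok · (4,2)# 3/6 ok · (4,5)# 2/7 unhappy · (4,6)# 3/7 ok
Row 5: (5,1)# 3/5 ok · (5,2)# 4/6 ok · (5,4)+ 2/5 ok · (5,5)# 2/6 ok · (5,6)+ 2/5 ok · (5,7)+ 1/2 ok
Row 6: (6,1)+ 0/3 unhappy · (6,2)# 3/4 ok · (6,3)# 2/4 ok · (6,4)+ 2/4 ok · (6,5)+ 3/4 ok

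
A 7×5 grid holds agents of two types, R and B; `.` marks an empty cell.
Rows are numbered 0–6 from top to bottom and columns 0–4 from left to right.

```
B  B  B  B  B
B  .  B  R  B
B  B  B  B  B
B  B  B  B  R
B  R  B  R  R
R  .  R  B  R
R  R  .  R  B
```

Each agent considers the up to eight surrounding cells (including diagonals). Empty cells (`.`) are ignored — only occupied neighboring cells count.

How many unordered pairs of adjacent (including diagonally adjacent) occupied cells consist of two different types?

29

Scan each occupied cell's neighbors to the right and below (and the two forward diagonals) so each pair is counted once.
Row 0: B(0,0)–B(0,1)= B(0,0)–B(1,0)= B(0,1)–B(0,2)= B(0,1)–B(1,2)= B(0,1)–B(1,0)= B(0,2)–B(0,3)= B(0,2)–B(1,2)= B(0,2)–R(1,3)≠ B(0,3)–B(0,4)= B(0,3)–R(1,3)≠ B(0,3)–B(1,4)= B(0,3)–B(1,2)= B(0,4)–B(1,4)= B(0,4)–R(1,3)≠  → 3/14 unlike.
Row 1: B(1,0)–B(2,0)= B(1,0)–B(2,1)= B(1,2)–R(1,3)≠ B(1,2)–B(2,2)= B(1,2)–B(2,3)= B(1,2)–B(2,1)= R(1,3)–B(1,4)≠ R(1,3)–B(2,3)≠ R(1,3)–B(2,4)≠ R(1,3)–B(2,2)≠ B(1,4)–B(2,4)= B(1,4)–B(2,3)=  → 5/12 unlike.
Row 2: B(2,0)–B(2,1)= B(2,0)–B(3,0)= B(2,0)–B(3,1)= B(2,1)–B(2,2)= B(2,1)–B(3,1)= B(2,1)–B(3,2)= B(2,1)–B(3,0)= B(2,2)–B(2,3)= B(2,2)–B(3,2)= B(2,2)–B(3,3)= B(2,2)–B(3,1)= B(2,3)–B(2,4)= B(2,3)–B(3,3)= B(2,3)–R(3,4)≠ B(2,3)–B(3,2)= B(2,4)–R(3,4)≠ B(2,4)–B(3,3)=  → 2/17 unlike.
Row 3: B(3,0)–B(3,1)= B(3,0)–B(4,0)= B(3,0)–R(4,1)≠ B(3,1)–B(3,2)= B(3,1)–R(4,1)≠ B(3,1)–B(4,2)= B(3,1)–B(4,0)= B(3,2)–B(3,3)= B(3,2)–B(4,2)= B(3,2)–R(4,3)≠ B(3,2)–R(4,1)≠ B(3,3)–R(3,4)≠ B(3,3)–R(4,3)≠ B(3,3)–R(4,4)≠ B(3,3)–B(4,2)= R(3,4)–R(4,4)= R(3,4)–R(4,3)=  → 7/17 unlike.
Row 4: B(4,0)–R(4,1)≠ B(4,0)–R(5,0)≠ R(4,1)–B(4,2)≠ R(4,1)–R(5,2)= R(4,1)–R(5,0)= B(4,2)–R(4,3)≠ B(4,2)–R(5,2)≠ B(4,2)–B(5,3)= R(4,3)–R(4,4)= R(4,3)–B(5,3)≠ R(4,3)–R(5,4)= R(4,3)–R(5,2)= R(4,4)–R(5,4)= R(4,4)–B(5,3)≠  → 7/14 unlike.
Row 5: R(5,0)–R(6,0)= R(5,0)–R(6,1)= R(5,2)–B(5,3)≠ R(5,2)–R(6,3)= R(5,2)–R(6,1)= B(5,3)–R(5,4)≠ B(5,3)–R(6,3)≠ B(5,3)–B(6,4)= R(5,4)–B(6,4)≠ R(5,4)–R(6,3)=  → 4/10 unlike.
Row 6: R(6,0)–R(6,1)= R(6,3)–B(6,4)≠  → 1/2 unlike.
Total adjacent occupied pairs: 86; unlike-type pairs: 29.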